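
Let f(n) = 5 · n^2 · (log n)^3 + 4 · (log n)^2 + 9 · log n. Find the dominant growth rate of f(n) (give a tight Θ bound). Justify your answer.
f(n) ∈ Θ(n^2 · (log n)^3)

Compare the terms by growth order. For large n, n^a · (log n)^b dominates n^a' · (log n)^b' iff a > a', or (a = a' and b > b'). Ranking the 3 terms shows the dominant one is 5 · n^2 · (log n)^3. Hence f(n) ∈ Θ(n^2 · (log n)^3).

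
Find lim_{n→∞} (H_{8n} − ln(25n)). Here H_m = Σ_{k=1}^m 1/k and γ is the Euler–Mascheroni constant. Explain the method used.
lim = ln(8/25) + γ

By Euler-Maclaurin, H_m = ln m + γ + O(1/m). So
  H_{8n} − ln(25n) = ln(8n) + γ − ln(25n) + O(1/n)
                       = ln(8/25) + γ + O(1/n).
Hence the limit is ln(8/25) + γ.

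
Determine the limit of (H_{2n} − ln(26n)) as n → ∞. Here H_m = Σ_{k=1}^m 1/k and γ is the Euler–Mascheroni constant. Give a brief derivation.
lim = −ln 13 + γ

By Euler-Maclaurin, H_m = ln m + γ + O(1/m). So
  H_{2n} − ln(26n) = ln(2n) + γ − ln(26n) + O(1/n)
                       = ln(2/26) + γ + O(1/n).
Hence the limit is ln(2/26) + γ (= −ln 13).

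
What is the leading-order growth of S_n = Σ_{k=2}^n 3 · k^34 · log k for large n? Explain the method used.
S_n ~ 3 · n^35 log n / 35 − 3 · n^35 / 1225

By integral comparison, S_n = ∫_1^n 3 · x^34 · log x dx + O(n^34 · log n). For the integral, ∫ x^34 log x dx = n^35 log n / 35 − n^35/1225 (integration by parts). Hence S_n ~ 3 · n^35 log n / 35 − 3 · n^35 / 1225.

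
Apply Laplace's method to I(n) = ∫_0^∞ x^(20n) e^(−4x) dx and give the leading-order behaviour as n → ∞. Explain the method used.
I(n) ~ (sqrt(2π·20n) / 4) · (20n/(4e))^(20n)

Write the integrand as exp(20n ln x − 4x) and set f(x) = 20n ln x − 4x. Then f'(x) = 20n/x − 4 = 0 at x* = 20n/4, and f''(x*) = −20n/x*^2 = −4^2/(20n). Laplace's method (interior maximum) gives
  I(n) ~ e^(f(x*)) · sqrt(2π / |f''(x*)|)
        = exp(20n ln(20n/4) − 20n) · sqrt(2π · 20n / 4^2)
        = (20n/4)^(20n) e^(−20n) · sqrt(2π·20n) / 4
        = (sqrt(2π·20n) / 4) · (20n/(4e))^(20n).
This matches Γ(20n+1)/4^(20n+1) with Stirling applied to Γ.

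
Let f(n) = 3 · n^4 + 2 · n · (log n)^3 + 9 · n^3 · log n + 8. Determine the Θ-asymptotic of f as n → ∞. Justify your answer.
f(n) ∈ Θ(n^4)

Compare the terms by growth order. For large n, n^a · (log n)^b dominates n^a' · (log n)^b' iff a > a', or (a = a' and b > b'). Ranking the 4 terms shows the dominant one is 3 · n^4. Hence f(n) ∈ Θ(n^4).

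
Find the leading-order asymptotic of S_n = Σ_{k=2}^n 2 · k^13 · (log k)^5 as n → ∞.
S_n ~ n^14 · (log n)^5 / 7

By integral comparison, S_n = ∫_1^n 2 · x^13 · (log x)^5 dx + O(n^13 · (log n)^5). For the integral, the leading term of ∫_1^n x^13 (log x)^5 dx is n^14/14 · (log n)^5 (by repeated integration by parts; each step lowers the log-exponent and produces a relatively O(1/log n) correction). Hence S_n ~ n^14 · (log n)^5 / 7.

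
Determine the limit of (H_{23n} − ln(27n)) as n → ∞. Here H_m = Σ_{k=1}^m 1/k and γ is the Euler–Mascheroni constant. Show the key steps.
lim = ln(23/27) + γ

By Euler-Maclaurin, H_m = ln m + γ + O(1/m). So
  H_{23n} − ln(27n) = ln(23n) + γ − ln(27n) + O(1/n)
                       = ln(23/27) + γ + O(1/n).
Hence the limit is ln(23/27) + γ.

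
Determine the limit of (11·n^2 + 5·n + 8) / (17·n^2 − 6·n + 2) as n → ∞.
lim = 11/17

For large n the leading n^2 terms dominate both numerator and denominator. Dividing top and bottom by n^2, every other term tends to 0, leaving 11/17.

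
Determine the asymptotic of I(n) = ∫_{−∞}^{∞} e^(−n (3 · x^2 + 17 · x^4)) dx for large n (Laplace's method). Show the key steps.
I(n) ~ sqrt(π/(3n))

φ(x) = 3 · x^2 + 17 · x^4 has its unique global minimum at x* = 0 (since φ'(x) = 6x + 68x^3 = 0 only at x = 0 for real x with both coefficients positive, and φ → ∞ as |x| → ∞). At x* = 0, φ(0) = 0 and φ''(0) = 6. Laplace's method then gives
  I(n) ~ sqrt(2π / (n · φ''(0))) · e^(−n φ(0)) = sqrt(2π / (6n)) = sqrt(π/(3n)).
The 17 · x^4 term contributes only at subleading order (an O(1/n) relative correction).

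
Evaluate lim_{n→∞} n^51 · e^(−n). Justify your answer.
lim = 0

Exponentials with base > 1 dominate every fixed polynomial: for any fixed c, n^c / e^n → 0 as n → ∞ (e.g. by the ratio test, or since e^n grows faster than any power of n). Hence n^51 · e^(−n) = n^51 / e^n → 0.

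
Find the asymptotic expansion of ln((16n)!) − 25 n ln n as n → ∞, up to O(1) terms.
ln((16n)!) − 25 n ln n = −9 n ln n + 16(ln 16 − 1) n + (1/2) ln(2π·16n) + O(1/n)

Stirling: ln((16n)!) = 16n ln(16n) − 16n + (1/2) ln(2π·16n) + O(1/n).
Expand 16n ln(16n) = 16n (ln n + ln 16) = 16n ln n + 16n ln 16.
Subtract 25n ln n: leading term is (16 − 25) n ln n = −9 n ln n. The next term is 16n ln 16 − 16n = 16(ln 16 − 1) n. Then the (1/2) ln(2π·16n) correction.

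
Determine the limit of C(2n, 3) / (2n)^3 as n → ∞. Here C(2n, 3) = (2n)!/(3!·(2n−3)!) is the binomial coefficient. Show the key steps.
lim = 1/3! = 1/6

With N = 2n → ∞: C(N, 3) / N^3 = [N(N−1)…(N−2)] / (3! · N^3) = (1/3!) · 1 · (1 − 1/(2n)) · (1 − 2/(2n)). Each factor → 1 as N → ∞, so the limit is 1/3! = 1/6.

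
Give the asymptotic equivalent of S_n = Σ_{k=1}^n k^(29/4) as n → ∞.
S_n ~ (4/33) · n^(33/4)

Integral comparison: Σ_{k=1}^n k^(29/4) = ∫_0^n x^(29/4) dx + O(n^(29/4)). The integral is n^(1 + 29/4) / (1 + 29/4) = n^((29+4)/4) / ((29+4)/4) = (4/33) · n^(33/4).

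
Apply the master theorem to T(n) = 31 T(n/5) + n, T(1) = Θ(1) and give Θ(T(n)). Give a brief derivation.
T(n) = Θ(n^(log_5 31))

Master theorem: compare f(n) = n to n^(log_5 31) where log_5 31 ≈ 2.134. Since 1 < log_5 31, we have f(n) = O(n^(log_5 31 − ε)) for some ε > 0 — Case 1. Hence T(n) = Θ(n^(log_5 31)).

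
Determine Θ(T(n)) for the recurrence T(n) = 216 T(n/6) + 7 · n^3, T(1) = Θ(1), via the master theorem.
T(n) = Θ(n^3 log n)

log_6 216 = 3, and f(n) = 7 · n^3 = Θ(n^(log_6 216)). This is Case 2 of the master theorem: T(n) = Θ(f(n) · log n) = Θ(n^3 log n).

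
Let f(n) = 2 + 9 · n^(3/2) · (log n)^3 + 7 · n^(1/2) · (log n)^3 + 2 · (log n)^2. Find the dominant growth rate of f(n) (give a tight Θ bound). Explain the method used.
f(n) ∈ Θ(n^(3/2) · (log n)^3)

Compare the terms by growth order. For large n, n^a · (log n)^b dominates n^a' · (log n)^b' iff a > a', or (a = a' and b > b'). Ranking the 4 terms shows the dominant one is 9 · n^(3/2) · (log n)^3. Hence f(n) ∈ Θ(n^(3/2) · (log n)^3).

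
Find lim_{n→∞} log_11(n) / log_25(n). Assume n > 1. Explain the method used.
lim = ln(25) / ln(11) = log_11(25)

Change of base: log_11(n) = ln n / ln 11 and log_25(n) = ln n / ln 25. The ratio is (ln n / ln 11) · (ln 25 / ln n) = ln 25 / ln 11, a constant independent of n. So the limit is ln 25 / ln 11 = log_11(25).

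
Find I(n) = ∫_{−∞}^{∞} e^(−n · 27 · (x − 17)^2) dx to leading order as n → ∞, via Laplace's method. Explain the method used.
I(n) = sqrt(π/(27n))

Here φ(x) = 27 · (x − 17)^2 has its unique minimum at x* = 17 with φ(x*) = 0 and φ''(x*) = 54. Laplace's method gives
  I(n) ~ e^(−n φ(x*)) · sqrt(2π / (n · φ''(x*))) = sqrt(2π / (54n)) = sqrt(π/(27n)).
This is exact: substituting u = (x − 17)·sqrt(27n) gives I(n) = (1/sqrt(27n)) ∫_{−∞}^{∞} e^(−u^2) du = sqrt(π/(27n)).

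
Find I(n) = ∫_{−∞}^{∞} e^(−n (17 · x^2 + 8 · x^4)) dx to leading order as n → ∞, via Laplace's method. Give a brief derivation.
I(n) ~ sqrt(π/(17n))

φ(x) = 17 · x^2 + 8 · x^4 has its unique global minimum at x* = 0 (since φ'(x) = 34x + 32x^3 = 0 only at x = 0 for real x with both coefficients positive, and φ → ∞ as |x| → ∞). At x* = 0, φ(0) = 0 and φ''(0) = 34. Laplace's method then gives
  I(n) ~ sqrt(2π / (n · φ''(0))) · e^(−n φ(0)) = sqrt(2π / (34n)) = sqrt(π/(17n)).
The 8 · x^4 term contributes only at subleading order (an O(1/n) relative correction).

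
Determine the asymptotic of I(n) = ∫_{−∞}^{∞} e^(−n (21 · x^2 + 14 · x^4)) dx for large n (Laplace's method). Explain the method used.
I(n) ~ sqrt(π/(21n))

φ(x) = 21 · x^2 + 14 · x^4 has its unique global minimum at x* = 0 (since φ'(x) = 42x + 56x^3 = 0 only at x = 0 for real x with both coefficients positive, and φ → ∞ as |x| → ∞). At x* = 0, φ(0) = 0 and φ''(0) = 42. Laplace's method then gives
  I(n) ~ sqrt(2π / (n · φ''(0))) · e^(−n φ(0)) = sqrt(2π / (42n)) = sqrt(π/(21n)).
The 14 · x^4 term contributes only at subleading order (an O(1/n) relative correction).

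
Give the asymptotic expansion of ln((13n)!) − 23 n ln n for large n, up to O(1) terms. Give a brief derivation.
ln((13n)!) − 23 n ln n = −10 n ln n + 13(ln 13 − 1) n + (1/2) ln(2π·13n) + O(1/n)

Stirling: ln((13n)!) = 13n ln(13n) − 13n + (1/2) ln(2π·13n) + O(1/n).
Expand 13n ln(13n) = 13n (ln n + ln 13) = 13n ln n + 13n ln 13.
Subtract 23n ln n: leading term is (13 − 23) n ln n = −10 n ln n. The next term is 13n ln 13 − 13n = 13(ln 13 − 1) n. Then the (1/2) ln(2π·13n) correction.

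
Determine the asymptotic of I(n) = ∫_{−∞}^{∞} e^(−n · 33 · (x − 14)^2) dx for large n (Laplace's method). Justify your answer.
I(n) = sqrt(π/(33n))

Here φ(x) = 33 · (x − 14)^2 has its unique minimum at x* = 14 with φ(x*) = 0 and φ''(x*) = 66. Laplace's method gives
  I(n) ~ e^(−n φ(x*)) · sqrt(2π / (n · φ''(x*))) = sqrt(2π / (66n)) = sqrt(π/(33n)).
This is exact: substituting u = (x − 14)·sqrt(33n) gives I(n) = (1/sqrt(33n)) ∫_{−∞}^{∞} e^(−u^2) du = sqrt(π/(33n)).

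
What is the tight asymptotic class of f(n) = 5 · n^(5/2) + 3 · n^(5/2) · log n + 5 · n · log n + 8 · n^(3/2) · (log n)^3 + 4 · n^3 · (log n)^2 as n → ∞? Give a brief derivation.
f(n) ∈ Θ(n^3 · (log n)^2)

Compare the terms by growth order. For large n, n^a · (log n)^b dominates n^a' · (log n)^b' iff a > a', or (a = a' and b > b'). Ranking the 5 terms shows the dominant one is 4 · n^3 · (log n)^2. Hence f(n) ∈ Θ(n^3 · (log n)^2).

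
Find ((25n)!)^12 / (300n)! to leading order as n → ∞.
((25n)!)^12/(300n)! ~ ((2π·25n)^(11/2) / sqrt(12)) · 12^(−12·25n)  →  0

Write N = 25n. Stirling: N! ~ sqrt(2π N)(N/e)^N and (12N)! ~ sqrt(2π·12N)·(12N/e)^(12N).
  (N!)^12/(12N)! ~ (2π N)^(12/2) (N/e)^(12N) / [sqrt(2π·12N) (12N/e)^(12N)]
     = (2π N)^(12/2) / sqrt(2π·12N) · (N/(12N))^(12N)
     = (2π N)^((12−1)/2) / sqrt(12) · 12^(−12N).
Since 12^12 > 1, the factor 12^(−12N) decays exponentially, so the ratio → 0. Substituting N = 25n gives the stated form.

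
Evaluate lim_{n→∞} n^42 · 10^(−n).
lim = 0

Exponentials with base > 1 dominate every fixed polynomial: for any fixed c, n^c / 10^n → 0 as n → ∞ (e.g. by the ratio test, or by writing 10^n = e^(n ln 10) and noting e^(n ln 10) / n^c → ∞). Hence n^42 · 10^(−n) = n^42 / 10^n → 0.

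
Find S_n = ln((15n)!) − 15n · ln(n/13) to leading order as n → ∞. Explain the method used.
S_n ~ 15n · (ln 195 − 1) + O(ln n)

Stirling: ln((15n)!) = 15n ln(15n) − 15n + O(ln n).
  S_n = 15n ln(15n) − 15n − 15n ln(n/13) + O(ln n)
      = 15n ln(15n) − 15n ln n + 15n ln 13 − 15n + O(ln n)
      = 15n ln 15 + 15n ln 13 − 15n + O(ln n)
      = 15n (ln 195 − 1) + O(ln n).
Numerically ln(195) − 1 ≈ 4.2730.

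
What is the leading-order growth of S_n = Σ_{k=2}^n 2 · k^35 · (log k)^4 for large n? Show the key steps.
S_n ~ n^36 · (log n)^4 / 18

By integral comparison, S_n = ∫_1^n 2 · x^35 · (log x)^4 dx + O(n^35 · (log n)^4). For the integral, the leading term of ∫_1^n x^35 (log x)^4 dx is n^36/36 · (log n)^4 (by repeated integration by parts; each step lowers the log-exponent and produces a relatively O(1/log n) correction). Hence S_n ~ n^36 · (log n)^4 / 18.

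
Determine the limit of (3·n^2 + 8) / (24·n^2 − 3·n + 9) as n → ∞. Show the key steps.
lim = 3/24 = 1/8

For large n the leading n^2 terms dominate both numerator and denominator. Dividing top and bottom by n^2, every other term tends to 0, leaving 3/24 = 1/8.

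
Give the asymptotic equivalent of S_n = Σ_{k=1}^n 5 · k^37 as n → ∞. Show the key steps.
S_n ~ 5 · n^38 / 38

By integral comparison (Euler-Maclaurin), Σ_{k=1}^n 5 · k^37 = 5 · ∫_0^n x^37 dx + O(n^37) = 5 · n^38/38 + O(n^37). (Equivalently, Faulhaber's formula gives the same leading term.)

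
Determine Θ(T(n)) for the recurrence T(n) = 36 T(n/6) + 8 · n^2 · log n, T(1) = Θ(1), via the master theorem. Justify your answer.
T(n) = Θ(n^2 · (log n)^2)

Here log_6 36 = 2 and f(n) = 8 · n^2 · log n = Θ(n^(log_6 36) · (log n)^1). This is the extended Case 2 of the master theorem (f matches the critical exponent up to log factors), giving T(n) = Θ(n^(log_6 36) · (log n)^(1+1)) = Θ(n^2 · (log n)^2).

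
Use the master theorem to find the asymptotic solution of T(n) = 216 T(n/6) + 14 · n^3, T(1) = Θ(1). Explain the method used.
T(n) = Θ(n^3 log n)

log_6 216 = 3, and f(n) = 14 · n^3 = Θ(n^(log_6 216)). This is Case 2 of the master theorem: T(n) = Θ(f(n) · log n) = Θ(n^3 log n).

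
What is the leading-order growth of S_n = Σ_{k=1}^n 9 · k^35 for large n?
S_n ~ n^36 / 4

By integral comparison (Euler-Maclaurin), Σ_{k=1}^n 9 · k^35 = 9 · ∫_0^n x^35 dx + O(n^35) = 9 · n^36/36 = n^36 / 4 + O(n^35). (Equivalently, Faulhaber's formula gives the same leading term.)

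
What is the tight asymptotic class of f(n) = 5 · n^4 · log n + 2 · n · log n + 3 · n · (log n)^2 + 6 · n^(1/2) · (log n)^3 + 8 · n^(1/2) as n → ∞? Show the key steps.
f(n) ∈ Θ(n^4 · log n)

Compare the terms by growth order. For large n, n^a · (log n)^b dominates n^a' · (log n)^b' iff a > a', or (a = a' and b > b'). Ranking the 5 terms shows the dominant one is 5 · n^4 · log n. Hence f(n) ∈ Θ(n^4 · log n).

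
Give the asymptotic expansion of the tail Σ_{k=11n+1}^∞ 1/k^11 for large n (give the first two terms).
Σ_{k>11n} 1/k^11 = 1/(10 · (11n)^10) − 1/(2 · (11n)^11) + O(1/(11n)^12)

Compare to the integral: ∫_{11n}^∞ x^(−11) dx = [−x^(−10)/10]_{11n}^∞ = 1/((11−1)·(11n)^10). The Euler-Maclaurin correction adds −f(11n)/2 = −1/(2·(11n)^11). Euler-Maclaurin then gives
  Σ_{k>11n} 1/k^11 = ∫_{11n}^∞ dx/x^11 − 1/(2·(11n)^11) + O(1/(11n)^12).
(Equivalently this is ζ(11) − Σ_{k≤11n} 1/k^11.)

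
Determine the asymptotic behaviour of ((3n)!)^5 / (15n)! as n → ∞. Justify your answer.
((3n)!)^5/(15n)! ~ ((2π·3n)^(4/2) / sqrt(5)) · 5^(−5·3n)  →  0

Write N = 3n. Stirling: N! ~ sqrt(2π N)(N/e)^N and (5N)! ~ sqrt(2π·5N)·(5N/e)^(5N).
  (N!)^5/(5N)! ~ (2π N)^(5/2) (N/e)^(5N) / [sqrt(2π·5N) (5N/e)^(5N)]
     = (2π N)^(5/2) / sqrt(2π·5N) · (N/(5N))^(5N)
     = (2π N)^((5−1)/2) / sqrt(5) · 5^(−5N).
Since 5^5 > 1, the factor 5^(−5N) decays exponentially, so the ratio → 0. Substituting N = 3n gives the stated form.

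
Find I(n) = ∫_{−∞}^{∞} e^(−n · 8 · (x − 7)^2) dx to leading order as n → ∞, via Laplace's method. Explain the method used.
I(n) = sqrt(π/(8n))

Here φ(x) = 8 · (x − 7)^2 has its unique minimum at x* = 7 with φ(x*) = 0 and φ''(x*) = 16. Laplace's method gives
  I(n) ~ e^(−n φ(x*)) · sqrt(2π / (n · φ''(x*))) = sqrt(2π / (16n)) = sqrt(π/(8n)).
This is exact: substituting u = (x − 7)·sqrt(8n) gives I(n) = (1/sqrt(8n)) ∫_{−∞}^{∞} e^(−u^2) du = sqrt(π/(8n)).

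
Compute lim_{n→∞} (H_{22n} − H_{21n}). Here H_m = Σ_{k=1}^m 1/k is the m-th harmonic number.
lim = ln(22/21)

Euler-Maclaurin gives H_m = ln m + γ + 1/(2m) + O(1/m^2). The γ and O(1/m) terms cancel in the difference:
  H_{22n} − H_{21n} = ln(22n) − ln(21n) + O(1/n) = ln(22/21) + O(1/n).
Hence the limit is ln(22/21).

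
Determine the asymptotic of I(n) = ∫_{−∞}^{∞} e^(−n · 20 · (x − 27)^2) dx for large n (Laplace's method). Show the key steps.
I(n) = sqrt(π/(20n))

Here φ(x) = 20 · (x − 27)^2 has its unique minimum at x* = 27 with φ(x*) = 0 and φ''(x*) = 40. Laplace's method gives
  I(n) ~ e^(−n φ(x*)) · sqrt(2π / (n · φ''(x*))) = sqrt(2π / (40n)) = sqrt(π/(20n)).
This is exact: substituting u = (x − 27)·sqrt(20n) gives I(n) = (1/sqrt(20n)) ∫_{−∞}^{∞} e^(−u^2) du = sqrt(π/(20n)).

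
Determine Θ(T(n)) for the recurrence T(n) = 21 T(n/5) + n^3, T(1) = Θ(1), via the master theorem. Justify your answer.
T(n) = Θ(n^3)

log_5 21 ≈ 1.892. f(n) = n^3 dominates n^(log_5 21) since 3 > 1.892, and the regularity condition a·f(n/b) = 21·(n/5)^3 = (21/125)·n^3 ≤ c·f(n) holds with c = 21/125 ≈ 0.168 < 1. So this is Case 3: T(n) = Θ(f(n)) = Θ(n^3).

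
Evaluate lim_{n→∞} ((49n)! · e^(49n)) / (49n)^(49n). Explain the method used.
lim = ∞

Stirling: (49n)! ~ sqrt(2π·49n) · (49n/e)^(49n). Hence
  (49n)! · e^(49n) / (49n)^(49n) ~ sqrt(2π·49n) = sqrt(2π·49) · sqrt(n) → ∞.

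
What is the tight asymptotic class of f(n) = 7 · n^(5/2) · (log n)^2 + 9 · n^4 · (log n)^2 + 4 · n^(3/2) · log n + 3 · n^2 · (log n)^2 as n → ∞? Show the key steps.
f(n) ∈ Θ(n^4 · (log n)^2)

Compare the terms by growth order. For large n, n^a · (log n)^b dominates n^a' · (log n)^b' iff a > a', or (a = a' and b > b'). Ranking the 4 terms shows the dominant one is 9 · n^4 · (log n)^2. Hence f(n) ∈ Θ(n^4 · (log n)^2).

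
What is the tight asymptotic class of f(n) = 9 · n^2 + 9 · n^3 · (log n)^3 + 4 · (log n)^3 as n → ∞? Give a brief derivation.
f(n) ∈ Θ(n^3 · (log n)^3)

Compare the terms by growth order. For large n, n^a · (log n)^b dominates n^a' · (log n)^b' iff a > a', or (a = a' and b > b'). Ranking the 3 terms shows the dominant one is 9 · n^3 · (log n)^3. Hence f(n) ∈ Θ(n^3 · (log n)^3).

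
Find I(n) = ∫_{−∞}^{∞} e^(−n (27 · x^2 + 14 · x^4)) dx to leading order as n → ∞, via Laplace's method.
I(n) ~ sqrt(π/(27n))

φ(x) = 27 · x^2 + 14 · x^4 has its unique global minimum at x* = 0 (since φ'(x) = 54x + 56x^3 = 0 only at x = 0 for real x with both coefficients positive, and φ → ∞ as |x| → ∞). At x* = 0, φ(0) = 0 and φ''(0) = 54. Laplace's method then gives
  I(n) ~ sqrt(2π / (n · φ''(0))) · e^(−n φ(0)) = sqrt(2π / (54n)) = sqrt(π/(27n)).
The 14 · x^4 term contributes only at subleading order (an O(1/n) relative correction).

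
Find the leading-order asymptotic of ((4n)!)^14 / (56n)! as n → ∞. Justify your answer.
((4n)!)^14/(56n)! ~ ((2π·4n)^(13/2) / sqrt(14)) · 14^(−14·4n)  →  0

Write N = 4n. Stirling: N! ~ sqrt(2π N)(N/e)^N and (14N)! ~ sqrt(2π·14N)·(14N/e)^(14N).
  (N!)^14/(14N)! ~ (2π N)^(14/2) (N/e)^(14N) / [sqrt(2π·14N) (14N/e)^(14N)]
     = (2π N)^(14/2) / sqrt(2π·14N) · (N/(14N))^(14N)
     = (2π N)^((14−1)/2) / sqrt(14) · 14^(−14N).
Since 14^14 > 1, the factor 14^(−14N) decays exponentially, so the ratio → 0. Substituting N = 4n gives the stated form.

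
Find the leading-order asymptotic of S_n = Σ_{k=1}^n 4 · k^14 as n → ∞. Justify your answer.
S_n ~ 4 · n^15 / 15

By integral comparison (Euler-Maclaurin), Σ_{k=1}^n 4 · k^14 = 4 · ∫_0^n x^14 dx + O(n^14) = 4 · n^15/15 + O(n^14). (Equivalently, Faulhaber's formula gives the same leading term.)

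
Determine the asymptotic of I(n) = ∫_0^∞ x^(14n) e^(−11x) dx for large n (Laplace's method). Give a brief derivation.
I(n) ~ (sqrt(2π·14n) / 11) · (14n/(11e))^(14n)

Write the integrand as exp(14n ln x − 11x) and set f(x) = 14n ln x − 11x. Then f'(x) = 14n/x − 11 = 0 at x* = 14n/11, and f''(x*) = −14n/x*^2 = −11^2/(14n). Laplace's method (interior maximum) gives
  I(n) ~ e^(f(x*)) · sqrt(2π / |f''(x*)|)
        = exp(14n ln(14n/11) − 14n) · sqrt(2π · 14n / 11^2)
        = (14n/11)^(14n) e^(−14n) · sqrt(2π·14n) / 11
        = (sqrt(2π·14n) / 11) · (14n/(11e))^(14n).
This matches Γ(14n+1)/11^(14n+1) with Stirling applied to Γ.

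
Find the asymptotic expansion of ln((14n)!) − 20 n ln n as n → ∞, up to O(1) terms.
ln((14n)!) − 20 n ln n = −6 n ln n + 14(ln 14 − 1) n + (1/2) ln(2π·14n) + O(1/n)

Stirling: ln((14n)!) = 14n ln(14n) − 14n + (1/2) ln(2π·14n) + O(1/n).
Expand 14n ln(14n) = 14n (ln n + ln 14) = 14n ln n + 14n ln 14.
Subtract 20n ln n: leading term is (14 − 20) n ln n = −6 n ln n. The next term is 14n ln 14 − 14n = 14(ln 14 − 1) n. Then the (1/2) ln(2π·14n) correction.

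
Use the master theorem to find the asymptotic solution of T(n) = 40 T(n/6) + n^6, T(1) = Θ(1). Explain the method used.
T(n) = Θ(n^6)

log_6 40 ≈ 2.059. f(n) = n^6 dominates n^(log_6 40) since 6 > 2.059, and the regularity condition a·f(n/b) = 40·(n/6)^6 = (40/46656)·n^6 ≤ c·f(n) holds with c = 40/46656 ≈ 0.000857 < 1. So this is Case 3: T(n) = Θ(f(n)) = Θ(n^6).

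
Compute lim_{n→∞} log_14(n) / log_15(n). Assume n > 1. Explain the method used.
lim = ln(15) / ln(14) = log_14(15)

Change of base: log_14(n) = ln n / ln 14 and log_15(n) = ln n / ln 15. The ratio is (ln n / ln 14) · (ln 15 / ln n) = ln 15 / ln 14, a constant independent of n. So the limit is ln 15 / ln 14 = log_14(15).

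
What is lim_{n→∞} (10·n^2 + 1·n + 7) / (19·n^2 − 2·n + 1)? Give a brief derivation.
lim = 10/19

For large n the leading n^2 terms dominate both numerator and denominator. Dividing top and bottom by n^2, every other term tends to 0, leaving 10/19.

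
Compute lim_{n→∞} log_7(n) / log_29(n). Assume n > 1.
lim = ln(29) / ln(7) = log_7(29)

Change of base: log_7(n) = ln n / ln 7 and log_29(n) = ln n / ln 29. The ratio is (ln n / ln 7) · (ln 29 / ln n) = ln 29 / ln 7, a constant independent of n. So the limit is ln 29 / ln 7 = log_7(29).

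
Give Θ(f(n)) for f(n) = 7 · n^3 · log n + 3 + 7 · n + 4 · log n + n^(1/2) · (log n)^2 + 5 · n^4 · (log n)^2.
f(n) ∈ Θ(n^4 · (log n)^2)

Compare the terms by growth order. For large n, n^a · (log n)^b dominates n^a' · (log n)^b' iff a > a', or (a = a' and b > b'). Ranking the 6 terms shows the dominant one is 5 · n^4 · (log n)^2. Hence f(n) ∈ Θ(n^4 · (log n)^2).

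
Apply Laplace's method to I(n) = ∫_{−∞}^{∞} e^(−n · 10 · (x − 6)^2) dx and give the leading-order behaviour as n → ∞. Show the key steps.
I(n) = sqrt(π/(10n))

Here φ(x) = 10 · (x − 6)^2 has its unique minimum at x* = 6 with φ(x*) = 0 and φ''(x*) = 20. Laplace's method gives
  I(n) ~ e^(−n φ(x*)) · sqrt(2π / (n · φ''(x*))) = sqrt(2π / (20n)) = sqrt(π/(10n)).
This is exact: substituting u = (x − 6)·sqrt(10n) gives I(n) = (1/sqrt(10n)) ∫_{−∞}^{∞} e^(−u^2) du = sqrt(π/(10n)).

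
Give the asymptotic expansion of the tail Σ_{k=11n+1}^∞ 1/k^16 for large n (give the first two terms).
Σ_{k>11n} 1/k^16 = 1/(15 · (11n)^15) − 1/(2 · (11n)^16) + O(1/(11n)^17)

Compare to the integral: ∫_{11n}^∞ x^(−16) dx = [−x^(−15)/15]_{11n}^∞ = 1/((16−1)·(11n)^15). The Euler-Maclaurin correction adds −f(11n)/2 = −1/(2·(11n)^16). Euler-Maclaurin then gives
  Σ_{k>11n} 1/k^16 = ∫_{11n}^∞ dx/x^16 − 1/(2·(11n)^16) + O(1/(11n)^17).
(Equivalently this is ζ(16) − Σ_{k≤11n} 1/k^16.)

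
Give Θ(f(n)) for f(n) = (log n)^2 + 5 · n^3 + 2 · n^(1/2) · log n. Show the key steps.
f(n) ∈ Θ(n^3)

Compare the terms by growth order. For large n, n^a · (log n)^b dominates n^a' · (log n)^b' iff a > a', or (a = a' and b > b'). Ranking the 3 terms shows the dominant one is 5 · n^3. Hence f(n) ∈ Θ(n^3).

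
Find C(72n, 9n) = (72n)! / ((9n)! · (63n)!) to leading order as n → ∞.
C(72n, 9n) ~ (16777216/823543)^(9n) · sqrt(4/(7π·9n))

Write N = 9n. Apply Stirling to each factorial:
  (8N)! ~ sqrt(2π·8N) · (8N/e)^(8N),
  N! ~ sqrt(2π N) · (N/e)^N,
  (7N)! ~ sqrt(2π·7N) · (7N/e)^(7N).
The exponential factors combine to (8N)^(8N) / (N^N · (7N)^(7N)) = 8^(8N)/7^(7N) = (8^8/7^7)^N = (16777216/823543)^N.
The square-root prefactors combine to sqrt(2π·8N) / (sqrt(2π N)·sqrt(2π·7N)) = sqrt(8 / (2π·7·N)) = sqrt(4/(7π·9n)).
Substituting N = 9n: C(72n, 9n) ~ (16777216/823543)^(9n) · sqrt(4/(7π·9n)).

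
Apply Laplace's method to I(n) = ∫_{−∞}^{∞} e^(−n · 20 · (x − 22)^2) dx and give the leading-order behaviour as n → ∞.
I(n) = sqrt(π/(20n))

Here φ(x) = 20 · (x − 22)^2 has its unique minimum at x* = 22 with φ(x*) = 0 and φ''(x*) = 40. Laplace's method gives
  I(n) ~ e^(−n φ(x*)) · sqrt(2π / (n · φ''(x*))) = sqrt(2π / (40n)) = sqrt(π/(20n)).
This is exact: substituting u = (x − 22)·sqrt(20n) gives I(n) = (1/sqrt(20n)) ∫_{−∞}^{∞} e^(−u^2) du = sqrt(π/(20n)).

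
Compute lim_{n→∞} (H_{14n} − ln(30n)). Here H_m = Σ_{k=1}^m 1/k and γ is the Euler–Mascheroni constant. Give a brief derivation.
lim = ln(7/15) + γ

By Euler-Maclaurin, H_m = ln m + γ + O(1/m). So
  H_{14n} − ln(30n) = ln(14n) + γ − ln(30n) + O(1/n)
                       = ln(14/30) + γ + O(1/n).
Hence the limit is ln(14/30) + γ (= ln(7/15)).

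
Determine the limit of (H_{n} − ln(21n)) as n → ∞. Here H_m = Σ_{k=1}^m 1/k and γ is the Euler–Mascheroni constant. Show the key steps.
lim = −ln 21 + γ

By Euler-Maclaurin, H_m = ln m + γ + O(1/m). So
  H_{n} − ln(21n) = ln(n) + γ − ln(21n) + O(1/n)
                       = ln(1/21) + γ + O(1/n).
Hence the limit is ln(1/21) + γ.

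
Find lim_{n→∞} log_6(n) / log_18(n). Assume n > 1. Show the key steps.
lim = ln(18) / ln(6) = log_6(18)

Change of base: log_6(n) = ln n / ln 6 and log_18(n) = ln n / ln 18. The ratio is (ln n / ln 6) · (ln 18 / ln n) = ln 18 / ln 6, a constant independent of n. So the limit is ln 18 / ln 6 = log_6(18).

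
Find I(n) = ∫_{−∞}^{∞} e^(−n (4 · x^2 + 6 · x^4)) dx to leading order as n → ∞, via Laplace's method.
I(n) ~ sqrt(π/(4n))

φ(x) = 4 · x^2 + 6 · x^4 has its unique global minimum at x* = 0 (since φ'(x) = 8x + 24x^3 = 0 only at x = 0 for real x with both coefficients positive, and φ → ∞ as |x| → ∞). At x* = 0, φ(0) = 0 and φ''(0) = 8. Laplace's method then gives
  I(n) ~ sqrt(2π / (n · φ''(0))) · e^(−n φ(0)) = sqrt(2π / (8n)) = sqrt(π/(4n)).
The 6 · x^4 term contributes only at subleading order (an O(1/n) relative correction).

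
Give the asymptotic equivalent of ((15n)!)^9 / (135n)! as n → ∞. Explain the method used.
((15n)!)^9/(135n)! ~ ((2π·15n)^(8/2) / 3) · 9^(−9·15n)  →  0

Write N = 15n. Stirling: N! ~ sqrt(2π N)(N/e)^N and (9N)! ~ sqrt(2π·9N)·(9N/e)^(9N).
  (N!)^9/(9N)! ~ (2π N)^(9/2) (N/e)^(9N) / [sqrt(2π·9N) (9N/e)^(9N)]
     = (2π N)^(9/2) / sqrt(2π·9N) · (N/(9N))^(9N)
     = (2π N)^((9−1)/2) / 3 · 9^(−9N).
Since 9^9 > 1, the factor 9^(−9N) decays exponentially, so the ratio → 0. Substituting N = 15n gives the stated form.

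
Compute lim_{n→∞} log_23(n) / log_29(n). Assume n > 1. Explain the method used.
lim = ln(29) / ln(23) = log_23(29)

Change of base: log_23(n) = ln n / ln 23 and log_29(n) = ln n / ln 29. The ratio is (ln n / ln 23) · (ln 29 / ln n) = ln 29 / ln 23, a constant independent of n. So the limit is ln 29 / ln 23 = log_23(29).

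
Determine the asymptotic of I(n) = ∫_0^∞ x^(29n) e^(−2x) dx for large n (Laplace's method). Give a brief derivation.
I(n) ~ (sqrt(2π·29n) / 2) · (29n/(2e))^(29n)

Write the integrand as exp(29n ln x − 2x) and set f(x) = 29n ln x − 2x. Then f'(x) = 29n/x − 2 = 0 at x* = 29n/2, and f''(x*) = −29n/x*^2 = −2^2/(29n). Laplace's method (interior maximum) gives
  I(n) ~ e^(f(x*)) · sqrt(2π / |f''(x*)|)
        = exp(29n ln(29n/2) − 29n) · sqrt(2π · 29n / 2^2)
        = (29n/2)^(29n) e^(−29n) · sqrt(2π·29n) / 2
        = (sqrt(2π·29n) / 2) · (29n/(2e))^(29n).
This matches Γ(29n+1)/2^(29n+1) with Stirling applied to Γ.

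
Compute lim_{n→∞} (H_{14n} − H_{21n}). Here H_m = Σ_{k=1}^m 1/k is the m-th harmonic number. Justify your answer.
lim = ln(14/21) = ln(2/3)

Euler-Maclaurin gives H_m = ln m + γ + 1/(2m) + O(1/m^2). The γ and O(1/m) terms cancel in the difference:
  H_{14n} − H_{21n} = ln(14n) − ln(21n) + O(1/n) = ln(14/21) + O(1/n).
Hence the limit is ln(14/21) = ln(2/3).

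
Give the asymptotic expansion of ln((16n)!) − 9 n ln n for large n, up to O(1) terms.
ln((16n)!) − 9 n ln n = 7 n ln n + 16(ln 16 − 1) n + (1/2) ln(2π·16n) + O(1/n)

Stirling: ln((16n)!) = 16n ln(16n) − 16n + (1/2) ln(2π·16n) + O(1/n).
Expand 16n ln(16n) = 16n (ln n + ln 16) = 16n ln n + 16n ln 16.
Subtract 9n ln n: leading term is (16 − 9) n ln n = 7 n ln n. The next term is 16n ln 16 − 16n = 16(ln 16 − 1) n. Then the (1/2) ln(2π·16n) correction.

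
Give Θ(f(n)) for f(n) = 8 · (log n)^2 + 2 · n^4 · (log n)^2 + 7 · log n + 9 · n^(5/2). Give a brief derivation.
f(n) ∈ Θ(n^4 · (log n)^2)

Compare the terms by growth order. For large n, n^a · (log n)^b dominates n^a' · (log n)^b' iff a > a', or (a = a' and b > b'). Ranking the 4 terms shows the dominant one is 2 · n^4 · (log n)^2. Hence f(n) ∈ Θ(n^4 · (log n)^2).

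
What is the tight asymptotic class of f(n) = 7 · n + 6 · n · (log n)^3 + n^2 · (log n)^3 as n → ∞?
f(n) ∈ Θ(n^2 · (log n)^3)

Compare the terms by growth order. For large n, n^a · (log n)^b dominates n^a' · (log n)^b' iff a > a', or (a = a' and b > b'). Ranking the 3 terms shows the dominant one is n^2 · (log n)^3. Hence f(n) ∈ Θ(n^2 · (log n)^3).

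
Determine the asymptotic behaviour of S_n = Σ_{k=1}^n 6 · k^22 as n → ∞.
S_n ~ 6 · n^23 / 23

By integral comparison (Euler-Maclaurin), Σ_{k=1}^n 6 · k^22 = 6 · ∫_0^n x^22 dx + O(n^22) = 6 · n^23/23 + O(n^22). (Equivalently, Faulhaber's formula gives the same leading term.)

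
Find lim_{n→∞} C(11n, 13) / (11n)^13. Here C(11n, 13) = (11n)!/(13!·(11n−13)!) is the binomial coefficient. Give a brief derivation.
lim = 1/13! = 1/6227020800

With N = 11n → ∞: C(N, 13) / N^13 = [N(N−1)…(N−12)] / (13! · N^13) = (1/13!) · 1 · (1 − 1/(11n)) · … · (1 − 12/(11n)). Each factor → 1 as N → ∞, so the limit is 1/13! = 1/6227020800.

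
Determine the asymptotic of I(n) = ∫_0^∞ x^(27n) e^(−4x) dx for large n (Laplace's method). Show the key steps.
I(n) ~ (sqrt(2π·27n) / 4) · (27n/(4e))^(27n)

Write the integrand as exp(27n ln x − 4x) and set f(x) = 27n ln x − 4x. Then f'(x) = 27n/x − 4 = 0 at x* = 27n/4, and f''(x*) = −27n/x*^2 = −4^2/(27n). Laplace's method (interior maximum) gives
  I(n) ~ e^(f(x*)) · sqrt(2π / |f''(x*)|)
        = exp(27n ln(27n/4) − 27n) · sqrt(2π · 27n / 4^2)
        = (27n/4)^(27n) e^(−27n) · sqrt(2π·27n) / 4
        = (sqrt(2π·27n) / 4) · (27n/(4e))^(27n).
This matches Γ(27n+1)/4^(27n+1) with Stirling applied to Γ.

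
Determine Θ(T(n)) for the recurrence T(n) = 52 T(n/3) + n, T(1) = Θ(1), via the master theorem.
T(n) = Θ(n^(log_3 52))

Master theorem: compare f(n) = n to n^(log_3 52) where log_3 52 ≈ 3.597. Since 1 < log_3 52, we have f(n) = O(n^(log_3 52 − ε)) for some ε > 0 — Case 1. Hence T(n) = Θ(n^(log_3 52)).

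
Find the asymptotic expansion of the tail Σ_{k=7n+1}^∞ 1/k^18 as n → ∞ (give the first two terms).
Σ_{k>7n} 1/k^18 = 1/(17 · (7n)^17) − 1/(2 · (7n)^18) + O(1/(7n)^19)

Compare to the integral: ∫_{7n}^∞ x^(−18) dx = [−x^(−17)/17]_{7n}^∞ = 1/((18−1)·(7n)^17). The Euler-Maclaurin correction adds −f(7n)/2 = −1/(2·(7n)^18). Euler-Maclaurin then gives
  Σ_{k>7n} 1/k^18 = ∫_{7n}^∞ dx/x^18 − 1/(2·(7n)^18) + O(1/(7n)^19).
(Equivalently this is ζ(18) − Σ_{k≤7n} 1/k^18.)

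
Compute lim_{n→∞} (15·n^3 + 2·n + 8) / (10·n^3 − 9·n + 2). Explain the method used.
lim = 15/10 = 3/2

For large n the leading n^3 terms dominate both numerator and denominator. Dividing top and bottom by n^3, every other term tends to 0, leaving 15/10 = 3/2.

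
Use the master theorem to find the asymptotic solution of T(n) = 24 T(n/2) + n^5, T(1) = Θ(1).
T(n) = Θ(n^5)

log_2 24 ≈ 4.585. f(n) = n^5 dominates n^(log_2 24) since 5 > 4.585, and the regularity condition a·f(n/b) = 24·(n/2)^5 = (24/32)·n^5 ≤ c·f(n) holds with c = 24/32 ≈ 0.75 < 1. So this is Case 3: T(n) = Θ(f(n)) = Θ(n^5).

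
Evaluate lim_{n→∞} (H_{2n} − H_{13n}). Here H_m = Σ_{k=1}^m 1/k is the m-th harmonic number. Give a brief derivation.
lim = ln(2/13)

Euler-Maclaurin gives H_m = ln m + γ + 1/(2m) + O(1/m^2). The γ and O(1/m) terms cancel in the difference:
  H_{2n} − H_{13n} = ln(2n) − ln(13n) + O(1/n) = ln(2/13) + O(1/n).
Hence the limit is ln(2/13).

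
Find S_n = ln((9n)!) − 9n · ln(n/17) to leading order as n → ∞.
S_n ~ 9n · (ln 153 − 1) + O(ln n)

Stirling: ln((9n)!) = 9n ln(9n) − 9n + O(ln n).
  S_n = 9n ln(9n) − 9n − 9n ln(n/17) + O(ln n)
      = 9n ln(9n) − 9n ln n + 9n ln 17 − 9n + O(ln n)
      = 9n ln 9 + 9n ln 17 − 9n + O(ln n)
      = 9n (ln 153 − 1) + O(ln n).
Numerically ln(153) − 1 ≈ 4.0304.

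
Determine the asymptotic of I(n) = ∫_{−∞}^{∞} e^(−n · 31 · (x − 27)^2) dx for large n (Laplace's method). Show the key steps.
I(n) = sqrt(π/(31n))

Here φ(x) = 31 · (x − 27)^2 has its unique minimum at x* = 27 with φ(x*) = 0 and φ''(x*) = 62. Laplace's method gives
  I(n) ~ e^(−n φ(x*)) · sqrt(2π / (n · φ''(x*))) = sqrt(2π / (62n)) = sqrt(π/(31n)).
This is exact: substituting u = (x − 27)·sqrt(31n) gives I(n) = (1/sqrt(31n)) ∫_{−∞}^{∞} e^(−u^2) du = sqrt(π/(31n)).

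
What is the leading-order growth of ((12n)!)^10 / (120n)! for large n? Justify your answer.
((12n)!)^10/(120n)! ~ ((2π·12n)^(9/2) / sqrt(10)) · 10^(−10·12n)  →  0

Write N = 12n. Stirling: N! ~ sqrt(2π N)(N/e)^N and (10N)! ~ sqrt(2π·10N)·(10N/e)^(10N).
  (N!)^10/(10N)! ~ (2π N)^(10/2) (N/e)^(10N) / [sqrt(2π·10N) (10N/e)^(10N)]
     = (2π N)^(10/2) / sqrt(2π·10N) · (N/(10N))^(10N)
     = (2π N)^((10−1)/2) / sqrt(10) · 10^(−10N).
Since 10^10 > 1, the factor 10^(−10N) decays exponentially, so the ratio → 0. Substituting N = 12n gives the stated form.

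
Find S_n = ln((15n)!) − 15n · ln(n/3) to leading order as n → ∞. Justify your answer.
S_n ~ 15n · (ln 45 − 1) + O(ln n)

Stirling: ln((15n)!) = 15n ln(15n) − 15n + O(ln n).
  S_n = 15n ln(15n) − 15n − 15n ln(n/3) + O(ln n)
      = 15n ln(15n) − 15n ln n + 15n ln 3 − 15n + O(ln n)
      = 15n ln 15 + 15n ln 3 − 15n + O(ln n)
      = 15n (ln 45 − 1) + O(ln n).
Numerically ln(45) − 1 ≈ 2.8067.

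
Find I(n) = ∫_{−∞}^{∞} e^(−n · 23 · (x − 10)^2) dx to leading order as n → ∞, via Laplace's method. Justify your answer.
I(n) = sqrt(π/(23n))

Here φ(x) = 23 · (x − 10)^2 has its unique minimum at x* = 10 with φ(x*) = 0 and φ''(x*) = 46. Laplace's method gives
  I(n) ~ e^(−n φ(x*)) · sqrt(2π / (n · φ''(x*))) = sqrt(2π / (46n)) = sqrt(π/(23n)).
This is exact: substituting u = (x − 10)·sqrt(23n) gives I(n) = (1/sqrt(23n)) ∫_{−∞}^{∞} e^(−u^2) du = sqrt(π/(23n)).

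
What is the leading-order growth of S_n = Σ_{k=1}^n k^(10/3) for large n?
S_n ~ (3/13) · n^(13/3)

Integral comparison: Σ_{k=1}^n k^(10/3) = ∫_0^n x^(10/3) dx + O(n^(10/3)). The integral is n^(1 + 10/3) / (1 + 10/3) = n^((10+3)/3) / ((10+3)/3) = (3/13) · n^(13/3).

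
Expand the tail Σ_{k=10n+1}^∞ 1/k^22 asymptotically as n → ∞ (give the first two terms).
Σ_{k>10n} 1/k^22 = 1/(21 · (10n)^21) − 1/(2 · (10n)^22) + O(1/(10n)^23)

Compare to the integral: ∫_{10n}^∞ x^(−22) dx = [−x^(−21)/21]_{10n}^∞ = 1/((22−1)·(10n)^21). The Euler-Maclaurin correction adds −f(10n)/2 = −1/(2·(10n)^22). Euler-Maclaurin then gives
  Σ_{k>10n} 1/k^22 = ∫_{10n}^∞ dx/x^22 − 1/(2·(10n)^22) + O(1/(10n)^23).
(Equivalently this is ζ(22) − Σ_{k≤10n} 1/k^22.)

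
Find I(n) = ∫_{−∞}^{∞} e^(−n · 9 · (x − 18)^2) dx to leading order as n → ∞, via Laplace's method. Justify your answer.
I(n) = sqrt(π/(9n))

Here φ(x) = 9 · (x − 18)^2 has its unique minimum at x* = 18 with φ(x*) = 0 and φ''(x*) = 18. Laplace's method gives
  I(n) ~ e^(−n φ(x*)) · sqrt(2π / (n · φ''(x*))) = sqrt(2π / (18n)) = sqrt(π/(9n)).
This is exact: substituting u = (x − 18)·sqrt(9n) gives I(n) = (1/sqrt(9n)) ∫_{−∞}^{∞} e^(−u^2) du = sqrt(π/(9n)).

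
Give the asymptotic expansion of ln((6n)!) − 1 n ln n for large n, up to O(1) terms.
ln((6n)!) − 1 n ln n = 5 n ln n + 6(ln 6 − 1) n + (1/2) ln(2π·6n) + O(1/n)

Stirling: ln((6n)!) = 6n ln(6n) − 6n + (1/2) ln(2π·6n) + O(1/n).
Expand 6n ln(6n) = 6n (ln n + ln 6) = 6n ln n + 6n ln 6.
Subtract 1n ln n: leading term is (6 − 1) n ln n = 5 n ln n. The next term is 6n ln 6 − 6n = 6(ln 6 − 1) n. Then the (1/2) ln(2π·6n) correction.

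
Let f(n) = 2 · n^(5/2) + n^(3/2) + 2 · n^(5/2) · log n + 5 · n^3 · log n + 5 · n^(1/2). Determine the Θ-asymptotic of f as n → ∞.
f(n) ∈ Θ(n^3 · log n)

Compare the terms by growth order. For large n, n^a · (log n)^b dominates n^a' · (log n)^b' iff a > a', or (a = a' and b > b'). Ranking the 5 terms shows the dominant one is 5 · n^3 · log n. Hence f(n) ∈ Θ(n^3 · log n).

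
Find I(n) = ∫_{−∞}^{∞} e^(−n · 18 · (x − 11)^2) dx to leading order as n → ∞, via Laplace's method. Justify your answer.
I(n) = sqrt(π/(18n))

Here φ(x) = 18 · (x − 11)^2 has its unique minimum at x* = 11 with φ(x*) = 0 and φ''(x*) = 36. Laplace's method gives
  I(n) ~ e^(−n φ(x*)) · sqrt(2π / (n · φ''(x*))) = sqrt(2π / (36n)) = sqrt(π/(18n)).
This is exact: substituting u = (x − 11)·sqrt(18n) gives I(n) = (1/sqrt(18n)) ∫_{−∞}^{∞} e^(−u^2) du = sqrt(π/(18n)).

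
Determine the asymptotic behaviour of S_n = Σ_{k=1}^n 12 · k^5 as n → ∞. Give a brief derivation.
S_n ~ 2 · n^6

By integral comparison (Euler-Maclaurin), Σ_{k=1}^n 12 · k^5 = 12 · ∫_0^n x^5 dx + O(n^5) = 12 · n^6/6 = 2 · n^6 + O(n^5). (Equivalently, Faulhaber's formula gives the same leading term.)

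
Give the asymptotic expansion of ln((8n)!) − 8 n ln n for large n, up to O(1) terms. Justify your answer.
ln((8n)!) − 8 n ln n = 8(ln 8 − 1) n + (1/2) ln(2π·8n) + O(1/n)

Stirling: ln((8n)!) = 8n ln(8n) − 8n + (1/2) ln(2π·8n) + O(1/n).
Since 8n ln(8n) = 8n ln n + 8n ln 8, subtracting 8n ln n cancels the n ln n term exactly. What remains is 8(ln 8 − 1) n + (1/2) ln(2π·8n) + O(1/n).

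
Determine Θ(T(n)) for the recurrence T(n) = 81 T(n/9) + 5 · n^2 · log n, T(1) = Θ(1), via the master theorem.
T(n) = Θ(n^2 · (log n)^2)

Here log_9 81 = 2 and f(n) = 5 · n^2 · log n = Θ(n^(log_9 81) · (log n)^1). This is the extended Case 2 of the master theorem (f matches the critical exponent up to log factors), giving T(n) = Θ(n^(log_9 81) · (log n)^(1+1)) = Θ(n^2 · (log n)^2).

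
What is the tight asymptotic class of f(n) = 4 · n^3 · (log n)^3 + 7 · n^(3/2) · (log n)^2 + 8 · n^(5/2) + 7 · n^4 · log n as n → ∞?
f(n) ∈ Θ(n^4 · log n)

Compare the terms by growth order. For large n, n^a · (log n)^b dominates n^a' · (log n)^b' iff a > a', or (a = a' and b > b'). Ranking the 4 terms shows the dominant one is 7 · n^4 · log n. Hence f(n) ∈ Θ(n^4 · log n).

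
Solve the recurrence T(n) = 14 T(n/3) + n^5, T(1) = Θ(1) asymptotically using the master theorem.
T(n) = Θ(n^5)

log_3 14 ≈ 2.402. f(n) = n^5 dominates n^(log_3 14) since 5 > 2.402, and the regularity condition a·f(n/b) = 14·(n/3)^5 = (14/243)·n^5 ≤ c·f(n) holds with c = 14/243 ≈ 0.0576 < 1. So this is Case 3: T(n) = Θ(f(n)) = Θ(n^5).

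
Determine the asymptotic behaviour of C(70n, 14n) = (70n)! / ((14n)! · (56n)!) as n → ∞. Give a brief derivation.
C(70n, 14n) ~ (3125/256)^(14n) · sqrt(5/(8π·14n))

Write N = 14n. Apply Stirling to each factorial:
  (5N)! ~ sqrt(2π·5N) · (5N/e)^(5N),
  N! ~ sqrt(2π N) · (N/e)^N,
  (4N)! ~ sqrt(2π·4N) · (4N/e)^(4N).
The exponential factors combine to (5N)^(5N) / (N^N · (4N)^(4N)) = 5^(5N)/4^(4N) = (5^5/4^4)^N = (3125/256)^N.
The square-root prefactors combine to sqrt(2π·5N) / (sqrt(2π N)·sqrt(2π·4N)) = sqrt(5 / (2π·4·N)) = sqrt(5/(8π·14n)).
Substituting N = 14n: C(70n, 14n) ~ (3125/256)^(14n) · sqrt(5/(8π·14n)).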